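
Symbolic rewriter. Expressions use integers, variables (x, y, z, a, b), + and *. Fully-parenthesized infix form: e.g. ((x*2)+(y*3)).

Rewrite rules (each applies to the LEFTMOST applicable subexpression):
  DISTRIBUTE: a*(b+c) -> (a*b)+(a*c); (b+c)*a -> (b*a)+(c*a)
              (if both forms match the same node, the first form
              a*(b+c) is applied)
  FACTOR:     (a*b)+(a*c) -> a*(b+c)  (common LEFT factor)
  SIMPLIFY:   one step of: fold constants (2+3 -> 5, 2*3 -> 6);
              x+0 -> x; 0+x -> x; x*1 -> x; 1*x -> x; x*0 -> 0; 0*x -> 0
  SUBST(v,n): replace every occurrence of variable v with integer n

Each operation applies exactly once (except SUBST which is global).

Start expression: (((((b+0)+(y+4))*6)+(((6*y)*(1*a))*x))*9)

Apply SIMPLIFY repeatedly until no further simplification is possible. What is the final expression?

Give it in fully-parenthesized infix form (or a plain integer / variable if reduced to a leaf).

Answer: ((((b+(y+4))*6)+(((6*y)*a)*x))*9)

Derivation:
Start: (((((b+0)+(y+4))*6)+(((6*y)*(1*a))*x))*9)
Step 1: at LLLL: (b+0) -> b; overall: (((((b+0)+(y+4))*6)+(((6*y)*(1*a))*x))*9) -> ((((b+(y+4))*6)+(((6*y)*(1*a))*x))*9)
Step 2: at LRLR: (1*a) -> a; overall: ((((b+(y+4))*6)+(((6*y)*(1*a))*x))*9) -> ((((b+(y+4))*6)+(((6*y)*a)*x))*9)
Fixed point: ((((b+(y+4))*6)+(((6*y)*a)*x))*9)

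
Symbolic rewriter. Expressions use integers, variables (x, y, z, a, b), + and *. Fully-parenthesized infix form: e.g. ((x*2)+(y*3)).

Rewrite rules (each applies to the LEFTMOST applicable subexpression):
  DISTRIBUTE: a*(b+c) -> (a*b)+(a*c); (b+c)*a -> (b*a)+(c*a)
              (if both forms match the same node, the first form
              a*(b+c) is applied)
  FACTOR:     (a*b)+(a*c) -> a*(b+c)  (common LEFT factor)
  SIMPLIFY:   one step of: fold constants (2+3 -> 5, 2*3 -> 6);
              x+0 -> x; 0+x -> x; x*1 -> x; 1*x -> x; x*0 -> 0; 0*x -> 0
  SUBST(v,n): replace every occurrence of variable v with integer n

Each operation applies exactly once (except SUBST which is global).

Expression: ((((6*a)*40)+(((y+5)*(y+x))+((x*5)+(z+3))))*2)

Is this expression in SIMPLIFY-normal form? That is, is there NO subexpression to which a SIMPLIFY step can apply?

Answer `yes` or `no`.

Answer: yes

Derivation:
Expression: ((((6*a)*40)+(((y+5)*(y+x))+((x*5)+(z+3))))*2)
Scanning for simplifiable subexpressions (pre-order)...
  at root: ((((6*a)*40)+(((y+5)*(y+x))+((x*5)+(z+3))))*2) (not simplifiable)
  at L: (((6*a)*40)+(((y+5)*(y+x))+((x*5)+(z+3)))) (not simplifiable)
  at LL: ((6*a)*40) (not simplifiable)
  at LLL: (6*a) (not simplifiable)
  at LR: (((y+5)*(y+x))+((x*5)+(z+3))) (not simplifiable)
  at LRL: ((y+5)*(y+x)) (not simplifiable)
  at LRLL: (y+5) (not simplifiable)
  at LRLR: (y+x) (not simplifiable)
  at LRR: ((x*5)+(z+3)) (not simplifiable)
  at LRRL: (x*5) (not simplifiable)
  at LRRR: (z+3) (not simplifiable)
Result: no simplifiable subexpression found -> normal form.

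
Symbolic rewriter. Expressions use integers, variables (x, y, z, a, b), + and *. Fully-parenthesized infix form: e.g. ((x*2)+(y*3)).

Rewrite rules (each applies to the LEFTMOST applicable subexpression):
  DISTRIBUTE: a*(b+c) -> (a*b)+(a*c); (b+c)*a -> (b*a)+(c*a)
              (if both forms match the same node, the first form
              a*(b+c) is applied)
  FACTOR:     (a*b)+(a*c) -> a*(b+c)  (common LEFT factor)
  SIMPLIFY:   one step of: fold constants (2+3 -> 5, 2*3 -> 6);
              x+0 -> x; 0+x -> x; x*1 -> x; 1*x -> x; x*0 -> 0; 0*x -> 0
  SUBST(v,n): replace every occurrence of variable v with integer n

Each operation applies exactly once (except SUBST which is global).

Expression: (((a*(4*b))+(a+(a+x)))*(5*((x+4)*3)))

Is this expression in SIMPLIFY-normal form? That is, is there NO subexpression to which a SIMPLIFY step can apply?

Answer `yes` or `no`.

Expression: (((a*(4*b))+(a+(a+x)))*(5*((x+4)*3)))
Scanning for simplifiable subexpressions (pre-order)...
  at root: (((a*(4*b))+(a+(a+x)))*(5*((x+4)*3))) (not simplifiable)
  at L: ((a*(4*b))+(a+(a+x))) (not simplifiable)
  at LL: (a*(4*b)) (not simplifiable)
  at LLR: (4*b) (not simplifiable)
  at LR: (a+(a+x)) (not simplifiable)
  at LRR: (a+x) (not simplifiable)
  at R: (5*((x+4)*3)) (not simplifiable)
  at RR: ((x+4)*3) (not simplifiable)
  at RRL: (x+4) (not simplifiable)
Result: no simplifiable subexpression found -> normal form.

Answer: yes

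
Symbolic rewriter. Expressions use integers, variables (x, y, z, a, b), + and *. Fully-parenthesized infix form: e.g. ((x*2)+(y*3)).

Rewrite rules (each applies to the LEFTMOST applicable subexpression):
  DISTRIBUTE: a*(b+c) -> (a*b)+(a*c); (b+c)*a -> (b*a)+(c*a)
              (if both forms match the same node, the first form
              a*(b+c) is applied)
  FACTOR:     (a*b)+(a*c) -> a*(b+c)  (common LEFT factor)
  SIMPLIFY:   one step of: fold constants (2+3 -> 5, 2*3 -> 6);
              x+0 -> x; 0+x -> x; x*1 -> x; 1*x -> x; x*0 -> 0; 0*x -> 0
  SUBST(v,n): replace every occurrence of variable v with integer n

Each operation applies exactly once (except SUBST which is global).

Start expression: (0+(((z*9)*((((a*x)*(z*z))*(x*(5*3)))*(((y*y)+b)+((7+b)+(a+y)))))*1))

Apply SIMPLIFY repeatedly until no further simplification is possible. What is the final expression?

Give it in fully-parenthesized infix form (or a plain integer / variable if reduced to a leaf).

Answer: ((z*9)*((((a*x)*(z*z))*(x*15))*(((y*y)+b)+((7+b)+(a+y)))))

Derivation:
Start: (0+(((z*9)*((((a*x)*(z*z))*(x*(5*3)))*(((y*y)+b)+((7+b)+(a+y)))))*1))
Step 1: at root: (0+(((z*9)*((((a*x)*(z*z))*(x*(5*3)))*(((y*y)+b)+((7+b)+(a+y)))))*1)) -> (((z*9)*((((a*x)*(z*z))*(x*(5*3)))*(((y*y)+b)+((7+b)+(a+y)))))*1); overall: (0+(((z*9)*((((a*x)*(z*z))*(x*(5*3)))*(((y*y)+b)+((7+b)+(a+y)))))*1)) -> (((z*9)*((((a*x)*(z*z))*(x*(5*3)))*(((y*y)+b)+((7+b)+(a+y)))))*1)
Step 2: at root: (((z*9)*((((a*x)*(z*z))*(x*(5*3)))*(((y*y)+b)+((7+b)+(a+y)))))*1) -> ((z*9)*((((a*x)*(z*z))*(x*(5*3)))*(((y*y)+b)+((7+b)+(a+y))))); overall: (((z*9)*((((a*x)*(z*z))*(x*(5*3)))*(((y*y)+b)+((7+b)+(a+y)))))*1) -> ((z*9)*((((a*x)*(z*z))*(x*(5*3)))*(((y*y)+b)+((7+b)+(a+y)))))
Step 3: at RLRR: (5*3) -> 15; overall: ((z*9)*((((a*x)*(z*z))*(x*(5*3)))*(((y*y)+b)+((7+b)+(a+y))))) -> ((z*9)*((((a*x)*(z*z))*(x*15))*(((y*y)+b)+((7+b)+(a+y)))))
Fixed point: ((z*9)*((((a*x)*(z*z))*(x*15))*(((y*y)+b)+((7+b)+(a+y)))))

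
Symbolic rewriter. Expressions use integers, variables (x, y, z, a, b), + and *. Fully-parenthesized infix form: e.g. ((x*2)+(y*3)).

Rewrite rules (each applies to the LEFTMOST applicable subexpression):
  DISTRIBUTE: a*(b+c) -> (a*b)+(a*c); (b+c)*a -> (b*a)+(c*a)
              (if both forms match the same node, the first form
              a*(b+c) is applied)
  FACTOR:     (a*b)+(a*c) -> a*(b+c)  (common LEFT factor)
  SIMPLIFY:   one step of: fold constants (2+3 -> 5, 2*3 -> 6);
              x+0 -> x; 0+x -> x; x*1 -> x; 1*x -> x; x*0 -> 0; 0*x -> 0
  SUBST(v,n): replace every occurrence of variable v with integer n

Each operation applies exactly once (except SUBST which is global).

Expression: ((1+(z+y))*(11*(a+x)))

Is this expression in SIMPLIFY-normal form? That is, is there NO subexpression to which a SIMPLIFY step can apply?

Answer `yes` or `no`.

Answer: yes

Derivation:
Expression: ((1+(z+y))*(11*(a+x)))
Scanning for simplifiable subexpressions (pre-order)...
  at root: ((1+(z+y))*(11*(a+x))) (not simplifiable)
  at L: (1+(z+y)) (not simplifiable)
  at LR: (z+y) (not simplifiable)
  at R: (11*(a+x)) (not simplifiable)
  at RR: (a+x) (not simplifiable)
Result: no simplifiable subexpression found -> normal form.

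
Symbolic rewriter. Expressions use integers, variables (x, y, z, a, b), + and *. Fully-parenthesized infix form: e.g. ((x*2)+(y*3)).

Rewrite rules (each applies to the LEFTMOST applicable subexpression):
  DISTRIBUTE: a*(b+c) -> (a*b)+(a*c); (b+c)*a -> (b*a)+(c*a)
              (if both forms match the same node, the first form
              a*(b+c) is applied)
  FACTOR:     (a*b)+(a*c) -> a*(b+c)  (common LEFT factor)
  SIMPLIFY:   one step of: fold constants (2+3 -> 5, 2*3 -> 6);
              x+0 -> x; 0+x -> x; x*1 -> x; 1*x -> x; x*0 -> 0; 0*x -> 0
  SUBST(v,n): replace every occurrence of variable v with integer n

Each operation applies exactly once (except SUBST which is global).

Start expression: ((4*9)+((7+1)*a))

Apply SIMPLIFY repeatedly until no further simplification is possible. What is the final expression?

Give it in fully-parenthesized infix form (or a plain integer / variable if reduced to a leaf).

Answer: (36+(8*a))

Derivation:
Start: ((4*9)+((7+1)*a))
Step 1: at L: (4*9) -> 36; overall: ((4*9)+((7+1)*a)) -> (36+((7+1)*a))
Step 2: at RL: (7+1) -> 8; overall: (36+((7+1)*a)) -> (36+(8*a))
Fixed point: (36+(8*a))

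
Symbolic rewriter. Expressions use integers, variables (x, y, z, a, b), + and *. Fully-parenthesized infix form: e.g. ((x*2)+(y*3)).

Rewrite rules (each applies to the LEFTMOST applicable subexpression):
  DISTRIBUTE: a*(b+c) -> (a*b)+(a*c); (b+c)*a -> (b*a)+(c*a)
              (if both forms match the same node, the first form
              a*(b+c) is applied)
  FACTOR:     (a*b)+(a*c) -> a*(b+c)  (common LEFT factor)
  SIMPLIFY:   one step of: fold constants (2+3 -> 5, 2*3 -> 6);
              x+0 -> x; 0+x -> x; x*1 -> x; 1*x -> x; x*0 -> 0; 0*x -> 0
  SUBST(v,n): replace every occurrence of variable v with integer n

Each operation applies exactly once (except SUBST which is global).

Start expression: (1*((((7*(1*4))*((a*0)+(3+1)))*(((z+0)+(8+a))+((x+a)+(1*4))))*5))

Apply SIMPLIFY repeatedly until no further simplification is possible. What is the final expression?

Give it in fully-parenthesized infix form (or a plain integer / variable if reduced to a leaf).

Answer: ((112*((z+(8+a))+((x+a)+4)))*5)

Derivation:
Start: (1*((((7*(1*4))*((a*0)+(3+1)))*(((z+0)+(8+a))+((x+a)+(1*4))))*5))
Step 1: at root: (1*((((7*(1*4))*((a*0)+(3+1)))*(((z+0)+(8+a))+((x+a)+(1*4))))*5)) -> ((((7*(1*4))*((a*0)+(3+1)))*(((z+0)+(8+a))+((x+a)+(1*4))))*5); overall: (1*((((7*(1*4))*((a*0)+(3+1)))*(((z+0)+(8+a))+((x+a)+(1*4))))*5)) -> ((((7*(1*4))*((a*0)+(3+1)))*(((z+0)+(8+a))+((x+a)+(1*4))))*5)
Step 2: at LLLR: (1*4) -> 4; overall: ((((7*(1*4))*((a*0)+(3+1)))*(((z+0)+(8+a))+((x+a)+(1*4))))*5) -> ((((7*4)*((a*0)+(3+1)))*(((z+0)+(8+a))+((x+a)+(1*4))))*5)
Step 3: at LLL: (7*4) -> 28; overall: ((((7*4)*((a*0)+(3+1)))*(((z+0)+(8+a))+((x+a)+(1*4))))*5) -> (((28*((a*0)+(3+1)))*(((z+0)+(8+a))+((x+a)+(1*4))))*5)
Step 4: at LLRL: (a*0) -> 0; overall: (((28*((a*0)+(3+1)))*(((z+0)+(8+a))+((x+a)+(1*4))))*5) -> (((28*(0+(3+1)))*(((z+0)+(8+a))+((x+a)+(1*4))))*5)
Step 5: at LLR: (0+(3+1)) -> (3+1); overall: (((28*(0+(3+1)))*(((z+0)+(8+a))+((x+a)+(1*4))))*5) -> (((28*(3+1))*(((z+0)+(8+a))+((x+a)+(1*4))))*5)
Step 6: at LLR: (3+1) -> 4; overall: (((28*(3+1))*(((z+0)+(8+a))+((x+a)+(1*4))))*5) -> (((28*4)*(((z+0)+(8+a))+((x+a)+(1*4))))*5)
Step 7: at LL: (28*4) -> 112; overall: (((28*4)*(((z+0)+(8+a))+((x+a)+(1*4))))*5) -> ((112*(((z+0)+(8+a))+((x+a)+(1*4))))*5)
Step 8: at LRLL: (z+0) -> z; overall: ((112*(((z+0)+(8+a))+((x+a)+(1*4))))*5) -> ((112*((z+(8+a))+((x+a)+(1*4))))*5)
Step 9: at LRRR: (1*4) -> 4; overall: ((112*((z+(8+a))+((x+a)+(1*4))))*5) -> ((112*((z+(8+a))+((x+a)+4)))*5)
Fixed point: ((112*((z+(8+a))+((x+a)+4)))*5)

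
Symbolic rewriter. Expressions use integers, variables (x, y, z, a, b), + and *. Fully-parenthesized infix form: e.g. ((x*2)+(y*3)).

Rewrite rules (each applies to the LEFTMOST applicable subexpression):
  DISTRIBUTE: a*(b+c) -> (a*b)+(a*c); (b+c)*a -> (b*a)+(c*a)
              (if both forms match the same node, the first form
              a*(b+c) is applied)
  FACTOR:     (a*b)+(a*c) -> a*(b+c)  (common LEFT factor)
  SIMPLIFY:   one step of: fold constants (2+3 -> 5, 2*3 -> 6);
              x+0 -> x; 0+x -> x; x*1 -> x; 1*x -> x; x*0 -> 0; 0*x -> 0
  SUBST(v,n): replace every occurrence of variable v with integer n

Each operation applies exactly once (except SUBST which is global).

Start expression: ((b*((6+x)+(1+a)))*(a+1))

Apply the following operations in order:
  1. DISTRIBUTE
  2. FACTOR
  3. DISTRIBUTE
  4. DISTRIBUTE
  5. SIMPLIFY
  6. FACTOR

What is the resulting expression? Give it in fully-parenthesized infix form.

Answer: (((b*((6+x)+(1+a)))*a)+(b*((6+x)+(1+a))))

Derivation:
Start: ((b*((6+x)+(1+a)))*(a+1))
Apply DISTRIBUTE at root (target: ((b*((6+x)+(1+a)))*(a+1))): ((b*((6+x)+(1+a)))*(a+1)) -> (((b*((6+x)+(1+a)))*a)+((b*((6+x)+(1+a)))*1))
Apply FACTOR at root (target: (((b*((6+x)+(1+a)))*a)+((b*((6+x)+(1+a)))*1))): (((b*((6+x)+(1+a)))*a)+((b*((6+x)+(1+a)))*1)) -> ((b*((6+x)+(1+a)))*(a+1))
Apply DISTRIBUTE at root (target: ((b*((6+x)+(1+a)))*(a+1))): ((b*((6+x)+(1+a)))*(a+1)) -> (((b*((6+x)+(1+a)))*a)+((b*((6+x)+(1+a)))*1))
Apply DISTRIBUTE at LL (target: (b*((6+x)+(1+a)))): (((b*((6+x)+(1+a)))*a)+((b*((6+x)+(1+a)))*1)) -> ((((b*(6+x))+(b*(1+a)))*a)+((b*((6+x)+(1+a)))*1))
Apply SIMPLIFY at R (target: ((b*((6+x)+(1+a)))*1)): ((((b*(6+x))+(b*(1+a)))*a)+((b*((6+x)+(1+a)))*1)) -> ((((b*(6+x))+(b*(1+a)))*a)+(b*((6+x)+(1+a))))
Apply FACTOR at LL (target: ((b*(6+x))+(b*(1+a)))): ((((b*(6+x))+(b*(1+a)))*a)+(b*((6+x)+(1+a)))) -> (((b*((6+x)+(1+a)))*a)+(b*((6+x)+(1+a))))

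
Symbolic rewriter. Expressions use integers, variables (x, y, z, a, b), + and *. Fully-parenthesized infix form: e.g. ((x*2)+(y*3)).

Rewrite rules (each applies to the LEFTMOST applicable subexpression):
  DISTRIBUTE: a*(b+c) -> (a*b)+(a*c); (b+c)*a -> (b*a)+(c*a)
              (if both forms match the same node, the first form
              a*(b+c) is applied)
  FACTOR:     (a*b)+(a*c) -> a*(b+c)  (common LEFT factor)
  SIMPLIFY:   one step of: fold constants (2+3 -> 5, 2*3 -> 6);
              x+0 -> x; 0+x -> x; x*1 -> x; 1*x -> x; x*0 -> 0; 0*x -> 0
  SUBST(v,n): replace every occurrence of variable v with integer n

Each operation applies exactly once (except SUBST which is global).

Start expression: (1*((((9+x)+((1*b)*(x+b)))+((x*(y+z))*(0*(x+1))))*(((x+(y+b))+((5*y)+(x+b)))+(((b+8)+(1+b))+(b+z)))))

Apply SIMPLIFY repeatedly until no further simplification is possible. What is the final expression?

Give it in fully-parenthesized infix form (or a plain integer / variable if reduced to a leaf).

Answer: (((9+x)+(b*(x+b)))*(((x+(y+b))+((5*y)+(x+b)))+(((b+8)+(1+b))+(b+z))))

Derivation:
Start: (1*((((9+x)+((1*b)*(x+b)))+((x*(y+z))*(0*(x+1))))*(((x+(y+b))+((5*y)+(x+b)))+(((b+8)+(1+b))+(b+z)))))
Step 1: at root: (1*((((9+x)+((1*b)*(x+b)))+((x*(y+z))*(0*(x+1))))*(((x+(y+b))+((5*y)+(x+b)))+(((b+8)+(1+b))+(b+z))))) -> ((((9+x)+((1*b)*(x+b)))+((x*(y+z))*(0*(x+1))))*(((x+(y+b))+((5*y)+(x+b)))+(((b+8)+(1+b))+(b+z)))); overall: (1*((((9+x)+((1*b)*(x+b)))+((x*(y+z))*(0*(x+1))))*(((x+(y+b))+((5*y)+(x+b)))+(((b+8)+(1+b))+(b+z))))) -> ((((9+x)+((1*b)*(x+b)))+((x*(y+z))*(0*(x+1))))*(((x+(y+b))+((5*y)+(x+b)))+(((b+8)+(1+b))+(b+z))))
Step 2: at LLRL: (1*b) -> b; overall: ((((9+x)+((1*b)*(x+b)))+((x*(y+z))*(0*(x+1))))*(((x+(y+b))+((5*y)+(x+b)))+(((b+8)+(1+b))+(b+z)))) -> ((((9+x)+(b*(x+b)))+((x*(y+z))*(0*(x+1))))*(((x+(y+b))+((5*y)+(x+b)))+(((b+8)+(1+b))+(b+z))))
Step 3: at LRR: (0*(x+1)) -> 0; overall: ((((9+x)+(b*(x+b)))+((x*(y+z))*(0*(x+1))))*(((x+(y+b))+((5*y)+(x+b)))+(((b+8)+(1+b))+(b+z)))) -> ((((9+x)+(b*(x+b)))+((x*(y+z))*0))*(((x+(y+b))+((5*y)+(x+b)))+(((b+8)+(1+b))+(b+z))))
Step 4: at LR: ((x*(y+z))*0) -> 0; overall: ((((9+x)+(b*(x+b)))+((x*(y+z))*0))*(((x+(y+b))+((5*y)+(x+b)))+(((b+8)+(1+b))+(b+z)))) -> ((((9+x)+(b*(x+b)))+0)*(((x+(y+b))+((5*y)+(x+b)))+(((b+8)+(1+b))+(b+z))))
Step 5: at L: (((9+x)+(b*(x+b)))+0) -> ((9+x)+(b*(x+b))); overall: ((((9+x)+(b*(x+b)))+0)*(((x+(y+b))+((5*y)+(x+b)))+(((b+8)+(1+b))+(b+z)))) -> (((9+x)+(b*(x+b)))*(((x+(y+b))+((5*y)+(x+b)))+(((b+8)+(1+b))+(b+z))))
Fixed point: (((9+x)+(b*(x+b)))*(((x+(y+b))+((5*y)+(x+b)))+(((b+8)+(1+b))+(b+z))))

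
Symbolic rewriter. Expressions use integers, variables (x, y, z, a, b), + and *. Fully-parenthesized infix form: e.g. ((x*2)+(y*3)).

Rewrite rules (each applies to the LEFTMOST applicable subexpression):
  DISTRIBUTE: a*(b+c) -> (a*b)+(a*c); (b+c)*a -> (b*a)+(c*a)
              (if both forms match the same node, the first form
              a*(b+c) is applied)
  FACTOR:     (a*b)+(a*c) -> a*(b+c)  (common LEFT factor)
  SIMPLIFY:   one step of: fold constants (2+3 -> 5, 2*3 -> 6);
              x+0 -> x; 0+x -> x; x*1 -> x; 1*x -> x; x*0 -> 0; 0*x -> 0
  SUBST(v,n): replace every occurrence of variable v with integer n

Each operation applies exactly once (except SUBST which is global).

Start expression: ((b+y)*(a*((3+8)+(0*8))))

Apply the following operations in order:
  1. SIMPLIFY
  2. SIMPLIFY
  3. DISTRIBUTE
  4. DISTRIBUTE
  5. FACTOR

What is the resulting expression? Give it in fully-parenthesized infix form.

Answer: ((b*(a*(11+0)))+(y*(a*(11+0))))

Derivation:
Start: ((b+y)*(a*((3+8)+(0*8))))
Apply SIMPLIFY at RRL (target: (3+8)): ((b+y)*(a*((3+8)+(0*8)))) -> ((b+y)*(a*(11+(0*8))))
Apply SIMPLIFY at RRR (target: (0*8)): ((b+y)*(a*(11+(0*8)))) -> ((b+y)*(a*(11+0)))
Apply DISTRIBUTE at root (target: ((b+y)*(a*(11+0)))): ((b+y)*(a*(11+0))) -> ((b*(a*(11+0)))+(y*(a*(11+0))))
Apply DISTRIBUTE at LR (target: (a*(11+0))): ((b*(a*(11+0)))+(y*(a*(11+0)))) -> ((b*((a*11)+(a*0)))+(y*(a*(11+0))))
Apply FACTOR at LR (target: ((a*11)+(a*0))): ((b*((a*11)+(a*0)))+(y*(a*(11+0)))) -> ((b*(a*(11+0)))+(y*(a*(11+0))))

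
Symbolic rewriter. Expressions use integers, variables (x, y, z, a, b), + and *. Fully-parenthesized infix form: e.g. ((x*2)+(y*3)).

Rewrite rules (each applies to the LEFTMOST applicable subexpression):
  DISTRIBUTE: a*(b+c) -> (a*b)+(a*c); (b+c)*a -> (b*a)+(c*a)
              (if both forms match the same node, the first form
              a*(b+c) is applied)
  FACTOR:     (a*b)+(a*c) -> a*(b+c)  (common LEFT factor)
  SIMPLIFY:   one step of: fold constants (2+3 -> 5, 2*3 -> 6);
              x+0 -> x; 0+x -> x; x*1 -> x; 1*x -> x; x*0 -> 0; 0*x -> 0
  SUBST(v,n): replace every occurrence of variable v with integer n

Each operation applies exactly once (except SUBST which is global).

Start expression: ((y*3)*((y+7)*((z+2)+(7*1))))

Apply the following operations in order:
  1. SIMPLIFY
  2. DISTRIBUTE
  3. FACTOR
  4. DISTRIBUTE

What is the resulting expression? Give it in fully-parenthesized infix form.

Answer: ((y*3)*(((y+7)*(z+2))+((y+7)*7)))

Derivation:
Start: ((y*3)*((y+7)*((z+2)+(7*1))))
Apply SIMPLIFY at RRR (target: (7*1)): ((y*3)*((y+7)*((z+2)+(7*1)))) -> ((y*3)*((y+7)*((z+2)+7)))
Apply DISTRIBUTE at R (target: ((y+7)*((z+2)+7))): ((y*3)*((y+7)*((z+2)+7))) -> ((y*3)*(((y+7)*(z+2))+((y+7)*7)))
Apply FACTOR at R (target: (((y+7)*(z+2))+((y+7)*7))): ((y*3)*(((y+7)*(z+2))+((y+7)*7))) -> ((y*3)*((y+7)*((z+2)+7)))
Apply DISTRIBUTE at R (target: ((y+7)*((z+2)+7))): ((y*3)*((y+7)*((z+2)+7))) -> ((y*3)*(((y+7)*(z+2))+((y+7)*7)))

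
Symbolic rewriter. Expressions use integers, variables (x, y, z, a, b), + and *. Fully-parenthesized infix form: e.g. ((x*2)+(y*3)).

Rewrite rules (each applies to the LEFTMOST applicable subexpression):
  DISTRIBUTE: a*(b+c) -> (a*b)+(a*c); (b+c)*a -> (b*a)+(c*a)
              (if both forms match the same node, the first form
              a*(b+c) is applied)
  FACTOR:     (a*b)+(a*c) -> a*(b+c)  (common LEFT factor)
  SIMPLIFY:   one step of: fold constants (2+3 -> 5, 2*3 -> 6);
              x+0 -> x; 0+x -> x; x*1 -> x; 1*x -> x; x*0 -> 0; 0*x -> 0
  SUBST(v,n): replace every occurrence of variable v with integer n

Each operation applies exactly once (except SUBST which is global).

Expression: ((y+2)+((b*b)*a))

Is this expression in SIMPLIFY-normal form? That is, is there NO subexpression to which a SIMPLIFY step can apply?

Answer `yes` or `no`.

Answer: yes

Derivation:
Expression: ((y+2)+((b*b)*a))
Scanning for simplifiable subexpressions (pre-order)...
  at root: ((y+2)+((b*b)*a)) (not simplifiable)
  at L: (y+2) (not simplifiable)
  at R: ((b*b)*a) (not simplifiable)
  at RL: (b*b) (not simplifiable)
Result: no simplifiable subexpression found -> normal form.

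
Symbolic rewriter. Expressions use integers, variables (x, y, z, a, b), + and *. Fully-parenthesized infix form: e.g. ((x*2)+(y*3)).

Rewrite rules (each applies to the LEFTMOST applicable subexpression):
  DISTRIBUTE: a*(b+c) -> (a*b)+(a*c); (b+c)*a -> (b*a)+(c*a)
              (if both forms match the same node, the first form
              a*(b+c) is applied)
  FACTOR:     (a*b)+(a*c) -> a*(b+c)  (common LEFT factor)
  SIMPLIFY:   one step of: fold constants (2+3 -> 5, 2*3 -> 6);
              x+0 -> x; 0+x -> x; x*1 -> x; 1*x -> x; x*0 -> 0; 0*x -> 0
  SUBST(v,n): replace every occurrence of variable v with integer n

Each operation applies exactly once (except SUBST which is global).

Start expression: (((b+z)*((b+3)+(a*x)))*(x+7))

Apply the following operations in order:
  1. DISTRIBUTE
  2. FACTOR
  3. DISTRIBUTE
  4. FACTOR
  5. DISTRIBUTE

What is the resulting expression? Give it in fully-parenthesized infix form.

Start: (((b+z)*((b+3)+(a*x)))*(x+7))
Apply DISTRIBUTE at root (target: (((b+z)*((b+3)+(a*x)))*(x+7))): (((b+z)*((b+3)+(a*x)))*(x+7)) -> ((((b+z)*((b+3)+(a*x)))*x)+(((b+z)*((b+3)+(a*x)))*7))
Apply FACTOR at root (target: ((((b+z)*((b+3)+(a*x)))*x)+(((b+z)*((b+3)+(a*x)))*7))): ((((b+z)*((b+3)+(a*x)))*x)+(((b+z)*((b+3)+(a*x)))*7)) -> (((b+z)*((b+3)+(a*x)))*(x+7))
Apply DISTRIBUTE at root (target: (((b+z)*((b+3)+(a*x)))*(x+7))): (((b+z)*((b+3)+(a*x)))*(x+7)) -> ((((b+z)*((b+3)+(a*x)))*x)+(((b+z)*((b+3)+(a*x)))*7))
Apply FACTOR at root (target: ((((b+z)*((b+3)+(a*x)))*x)+(((b+z)*((b+3)+(a*x)))*7))): ((((b+z)*((b+3)+(a*x)))*x)+(((b+z)*((b+3)+(a*x)))*7)) -> (((b+z)*((b+3)+(a*x)))*(x+7))
Apply DISTRIBUTE at root (target: (((b+z)*((b+3)+(a*x)))*(x+7))): (((b+z)*((b+3)+(a*x)))*(x+7)) -> ((((b+z)*((b+3)+(a*x)))*x)+(((b+z)*((b+3)+(a*x)))*7))

Answer: ((((b+z)*((b+3)+(a*x)))*x)+(((b+z)*((b+3)+(a*x)))*7))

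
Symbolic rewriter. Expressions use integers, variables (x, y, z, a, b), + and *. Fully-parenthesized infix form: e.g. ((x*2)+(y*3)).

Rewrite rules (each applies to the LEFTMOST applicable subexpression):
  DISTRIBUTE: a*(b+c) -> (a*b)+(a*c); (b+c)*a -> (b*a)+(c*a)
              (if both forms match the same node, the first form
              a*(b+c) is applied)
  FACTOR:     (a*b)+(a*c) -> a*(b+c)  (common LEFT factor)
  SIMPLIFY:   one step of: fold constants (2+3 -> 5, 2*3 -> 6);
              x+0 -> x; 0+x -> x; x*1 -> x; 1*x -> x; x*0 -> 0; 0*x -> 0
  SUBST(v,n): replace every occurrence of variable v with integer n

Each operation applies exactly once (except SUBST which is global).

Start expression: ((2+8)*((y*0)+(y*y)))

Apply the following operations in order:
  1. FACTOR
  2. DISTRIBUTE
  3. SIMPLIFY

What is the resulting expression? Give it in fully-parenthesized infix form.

Start: ((2+8)*((y*0)+(y*y)))
Apply FACTOR at R (target: ((y*0)+(y*y))): ((2+8)*((y*0)+(y*y))) -> ((2+8)*(y*(0+y)))
Apply DISTRIBUTE at root (target: ((2+8)*(y*(0+y)))): ((2+8)*(y*(0+y))) -> ((2*(y*(0+y)))+(8*(y*(0+y))))
Apply SIMPLIFY at LRR (target: (0+y)): ((2*(y*(0+y)))+(8*(y*(0+y)))) -> ((2*(y*y))+(8*(y*(0+y))))

Answer: ((2*(y*y))+(8*(y*(0+y))))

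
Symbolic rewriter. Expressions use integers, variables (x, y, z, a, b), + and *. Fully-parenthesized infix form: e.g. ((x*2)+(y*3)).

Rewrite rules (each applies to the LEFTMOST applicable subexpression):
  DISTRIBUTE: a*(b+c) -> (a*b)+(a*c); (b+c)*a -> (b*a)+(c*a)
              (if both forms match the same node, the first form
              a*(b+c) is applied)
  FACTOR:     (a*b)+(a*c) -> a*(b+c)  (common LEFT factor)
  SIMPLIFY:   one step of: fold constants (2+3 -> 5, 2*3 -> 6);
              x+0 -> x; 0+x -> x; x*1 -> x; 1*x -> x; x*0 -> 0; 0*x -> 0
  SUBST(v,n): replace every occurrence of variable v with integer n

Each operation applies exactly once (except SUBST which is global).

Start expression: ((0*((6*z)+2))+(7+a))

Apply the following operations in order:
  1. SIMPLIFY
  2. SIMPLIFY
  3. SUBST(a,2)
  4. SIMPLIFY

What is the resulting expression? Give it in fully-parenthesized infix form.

Start: ((0*((6*z)+2))+(7+a))
Apply SIMPLIFY at L (target: (0*((6*z)+2))): ((0*((6*z)+2))+(7+a)) -> (0+(7+a))
Apply SIMPLIFY at root (target: (0+(7+a))): (0+(7+a)) -> (7+a)
Apply SUBST(a,2): (7+a) -> (7+2)
Apply SIMPLIFY at root (target: (7+2)): (7+2) -> 9

Answer: 9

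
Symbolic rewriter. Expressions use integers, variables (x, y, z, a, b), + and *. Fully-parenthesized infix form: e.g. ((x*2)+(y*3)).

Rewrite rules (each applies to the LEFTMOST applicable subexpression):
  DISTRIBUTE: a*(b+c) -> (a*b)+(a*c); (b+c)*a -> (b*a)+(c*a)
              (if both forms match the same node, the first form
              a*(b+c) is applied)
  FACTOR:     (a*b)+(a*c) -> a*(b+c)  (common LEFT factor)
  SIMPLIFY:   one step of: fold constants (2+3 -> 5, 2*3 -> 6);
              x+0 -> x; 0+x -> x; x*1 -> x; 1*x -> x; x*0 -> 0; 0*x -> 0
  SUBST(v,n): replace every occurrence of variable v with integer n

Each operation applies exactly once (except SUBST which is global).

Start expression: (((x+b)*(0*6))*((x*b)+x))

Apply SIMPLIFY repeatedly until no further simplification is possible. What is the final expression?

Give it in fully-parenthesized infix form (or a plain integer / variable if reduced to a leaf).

Start: (((x+b)*(0*6))*((x*b)+x))
Step 1: at LR: (0*6) -> 0; overall: (((x+b)*(0*6))*((x*b)+x)) -> (((x+b)*0)*((x*b)+x))
Step 2: at L: ((x+b)*0) -> 0; overall: (((x+b)*0)*((x*b)+x)) -> (0*((x*b)+x))
Step 3: at root: (0*((x*b)+x)) -> 0; overall: (0*((x*b)+x)) -> 0
Fixed point: 0

Answer: 0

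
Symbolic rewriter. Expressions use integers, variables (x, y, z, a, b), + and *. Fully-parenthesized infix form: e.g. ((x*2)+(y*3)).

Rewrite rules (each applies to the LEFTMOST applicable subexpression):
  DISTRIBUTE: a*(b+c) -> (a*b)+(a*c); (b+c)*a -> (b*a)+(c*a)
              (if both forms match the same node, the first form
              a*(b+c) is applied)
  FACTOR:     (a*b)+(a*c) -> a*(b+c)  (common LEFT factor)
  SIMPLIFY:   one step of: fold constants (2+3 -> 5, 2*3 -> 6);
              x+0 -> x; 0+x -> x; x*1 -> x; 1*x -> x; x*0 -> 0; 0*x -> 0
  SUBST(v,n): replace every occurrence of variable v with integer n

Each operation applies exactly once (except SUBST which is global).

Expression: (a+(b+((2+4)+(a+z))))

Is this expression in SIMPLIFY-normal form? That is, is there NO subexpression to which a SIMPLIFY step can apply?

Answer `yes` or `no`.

Answer: no

Derivation:
Expression: (a+(b+((2+4)+(a+z))))
Scanning for simplifiable subexpressions (pre-order)...
  at root: (a+(b+((2+4)+(a+z)))) (not simplifiable)
  at R: (b+((2+4)+(a+z))) (not simplifiable)
  at RR: ((2+4)+(a+z)) (not simplifiable)
  at RRL: (2+4) (SIMPLIFIABLE)
  at RRR: (a+z) (not simplifiable)
Found simplifiable subexpr at path RRL: (2+4)
One SIMPLIFY step would give: (a+(b+(6+(a+z))))
-> NOT in normal form.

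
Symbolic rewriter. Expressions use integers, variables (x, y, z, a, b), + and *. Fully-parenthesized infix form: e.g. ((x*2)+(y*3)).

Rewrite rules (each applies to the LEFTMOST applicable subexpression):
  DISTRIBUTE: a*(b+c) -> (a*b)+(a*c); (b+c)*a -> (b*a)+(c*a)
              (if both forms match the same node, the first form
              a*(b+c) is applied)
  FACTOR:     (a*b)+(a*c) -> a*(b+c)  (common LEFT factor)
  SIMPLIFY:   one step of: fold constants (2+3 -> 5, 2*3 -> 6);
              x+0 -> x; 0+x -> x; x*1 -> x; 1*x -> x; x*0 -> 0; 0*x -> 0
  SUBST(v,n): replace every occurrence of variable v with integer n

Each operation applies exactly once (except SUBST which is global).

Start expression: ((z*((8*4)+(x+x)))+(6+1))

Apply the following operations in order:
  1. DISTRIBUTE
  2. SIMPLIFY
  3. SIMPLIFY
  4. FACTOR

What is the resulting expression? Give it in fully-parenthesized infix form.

Start: ((z*((8*4)+(x+x)))+(6+1))
Apply DISTRIBUTE at L (target: (z*((8*4)+(x+x)))): ((z*((8*4)+(x+x)))+(6+1)) -> (((z*(8*4))+(z*(x+x)))+(6+1))
Apply SIMPLIFY at LLR (target: (8*4)): (((z*(8*4))+(z*(x+x)))+(6+1)) -> (((z*32)+(z*(x+x)))+(6+1))
Apply SIMPLIFY at R (target: (6+1)): (((z*32)+(z*(x+x)))+(6+1)) -> (((z*32)+(z*(x+x)))+7)
Apply FACTOR at L (target: ((z*32)+(z*(x+x)))): (((z*32)+(z*(x+x)))+7) -> ((z*(32+(x+x)))+7)

Answer: ((z*(32+(x+x)))+7)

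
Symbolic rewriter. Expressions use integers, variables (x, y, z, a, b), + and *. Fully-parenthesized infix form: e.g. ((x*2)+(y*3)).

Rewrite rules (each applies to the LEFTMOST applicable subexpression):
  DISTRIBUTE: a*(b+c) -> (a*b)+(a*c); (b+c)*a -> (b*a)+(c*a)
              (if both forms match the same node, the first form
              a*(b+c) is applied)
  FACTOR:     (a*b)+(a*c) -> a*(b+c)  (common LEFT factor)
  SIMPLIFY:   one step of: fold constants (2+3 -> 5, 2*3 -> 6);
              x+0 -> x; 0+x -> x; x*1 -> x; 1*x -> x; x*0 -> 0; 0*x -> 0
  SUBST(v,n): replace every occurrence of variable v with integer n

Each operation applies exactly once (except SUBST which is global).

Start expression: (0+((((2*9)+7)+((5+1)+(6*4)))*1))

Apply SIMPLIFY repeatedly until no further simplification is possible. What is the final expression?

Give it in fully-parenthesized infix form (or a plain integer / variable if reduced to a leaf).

Start: (0+((((2*9)+7)+((5+1)+(6*4)))*1))
Step 1: at root: (0+((((2*9)+7)+((5+1)+(6*4)))*1)) -> ((((2*9)+7)+((5+1)+(6*4)))*1); overall: (0+((((2*9)+7)+((5+1)+(6*4)))*1)) -> ((((2*9)+7)+((5+1)+(6*4)))*1)
Step 2: at root: ((((2*9)+7)+((5+1)+(6*4)))*1) -> (((2*9)+7)+((5+1)+(6*4))); overall: ((((2*9)+7)+((5+1)+(6*4)))*1) -> (((2*9)+7)+((5+1)+(6*4)))
Step 3: at LL: (2*9) -> 18; overall: (((2*9)+7)+((5+1)+(6*4))) -> ((18+7)+((5+1)+(6*4)))
Step 4: at L: (18+7) -> 25; overall: ((18+7)+((5+1)+(6*4))) -> (25+((5+1)+(6*4)))
Step 5: at RL: (5+1) -> 6; overall: (25+((5+1)+(6*4))) -> (25+(6+(6*4)))
Step 6: at RR: (6*4) -> 24; overall: (25+(6+(6*4))) -> (25+(6+24))
Step 7: at R: (6+24) -> 30; overall: (25+(6+24)) -> (25+30)
Step 8: at root: (25+30) -> 55; overall: (25+30) -> 55
Fixed point: 55

Answer: 55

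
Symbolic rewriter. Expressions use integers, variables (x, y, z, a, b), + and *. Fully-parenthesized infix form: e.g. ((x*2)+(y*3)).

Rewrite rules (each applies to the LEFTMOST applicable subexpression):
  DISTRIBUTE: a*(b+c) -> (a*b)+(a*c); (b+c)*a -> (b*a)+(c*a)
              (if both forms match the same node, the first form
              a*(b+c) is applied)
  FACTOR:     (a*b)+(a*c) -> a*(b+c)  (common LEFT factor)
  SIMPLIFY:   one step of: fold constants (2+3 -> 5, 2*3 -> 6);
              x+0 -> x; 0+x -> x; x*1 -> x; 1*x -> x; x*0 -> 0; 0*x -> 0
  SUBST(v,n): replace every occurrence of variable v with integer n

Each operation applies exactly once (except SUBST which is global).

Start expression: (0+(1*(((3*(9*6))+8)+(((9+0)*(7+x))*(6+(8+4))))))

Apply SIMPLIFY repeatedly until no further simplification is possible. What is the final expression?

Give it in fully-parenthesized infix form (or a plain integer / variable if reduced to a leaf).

Answer: (170+((9*(7+x))*18))

Derivation:
Start: (0+(1*(((3*(9*6))+8)+(((9+0)*(7+x))*(6+(8+4))))))
Step 1: at root: (0+(1*(((3*(9*6))+8)+(((9+0)*(7+x))*(6+(8+4)))))) -> (1*(((3*(9*6))+8)+(((9+0)*(7+x))*(6+(8+4))))); overall: (0+(1*(((3*(9*6))+8)+(((9+0)*(7+x))*(6+(8+4)))))) -> (1*(((3*(9*6))+8)+(((9+0)*(7+x))*(6+(8+4)))))
Step 2: at root: (1*(((3*(9*6))+8)+(((9+0)*(7+x))*(6+(8+4))))) -> (((3*(9*6))+8)+(((9+0)*(7+x))*(6+(8+4)))); overall: (1*(((3*(9*6))+8)+(((9+0)*(7+x))*(6+(8+4))))) -> (((3*(9*6))+8)+(((9+0)*(7+x))*(6+(8+4))))
Step 3: at LLR: (9*6) -> 54; overall: (((3*(9*6))+8)+(((9+0)*(7+x))*(6+(8+4)))) -> (((3*54)+8)+(((9+0)*(7+x))*(6+(8+4))))
Step 4: at LL: (3*54) -> 162; overall: (((3*54)+8)+(((9+0)*(7+x))*(6+(8+4)))) -> ((162+8)+(((9+0)*(7+x))*(6+(8+4))))
Step 5: at L: (162+8) -> 170; overall: ((162+8)+(((9+0)*(7+x))*(6+(8+4)))) -> (170+(((9+0)*(7+x))*(6+(8+4))))
Step 6: at RLL: (9+0) -> 9; overall: (170+(((9+0)*(7+x))*(6+(8+4)))) -> (170+((9*(7+x))*(6+(8+4))))
Step 7: at RRR: (8+4) -> 12; overall: (170+((9*(7+x))*(6+(8+4)))) -> (170+((9*(7+x))*(6+12)))
Step 8: at RR: (6+12) -> 18; overall: (170+((9*(7+x))*(6+12))) -> (170+((9*(7+x))*18))
Fixed point: (170+((9*(7+x))*18))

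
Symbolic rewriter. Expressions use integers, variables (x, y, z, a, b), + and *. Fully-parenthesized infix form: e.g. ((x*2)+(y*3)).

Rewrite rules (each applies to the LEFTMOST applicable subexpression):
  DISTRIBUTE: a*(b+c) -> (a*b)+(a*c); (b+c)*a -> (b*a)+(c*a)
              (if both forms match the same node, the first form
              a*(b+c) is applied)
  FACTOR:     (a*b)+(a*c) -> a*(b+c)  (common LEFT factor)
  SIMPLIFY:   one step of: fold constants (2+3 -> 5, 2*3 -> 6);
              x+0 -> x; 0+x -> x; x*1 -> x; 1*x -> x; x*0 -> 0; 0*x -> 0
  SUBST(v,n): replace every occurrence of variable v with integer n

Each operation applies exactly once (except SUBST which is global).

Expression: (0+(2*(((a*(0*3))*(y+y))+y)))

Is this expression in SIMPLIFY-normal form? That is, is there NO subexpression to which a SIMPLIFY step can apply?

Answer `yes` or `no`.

Answer: no

Derivation:
Expression: (0+(2*(((a*(0*3))*(y+y))+y)))
Scanning for simplifiable subexpressions (pre-order)...
  at root: (0+(2*(((a*(0*3))*(y+y))+y))) (SIMPLIFIABLE)
  at R: (2*(((a*(0*3))*(y+y))+y)) (not simplifiable)
  at RR: (((a*(0*3))*(y+y))+y) (not simplifiable)
  at RRL: ((a*(0*3))*(y+y)) (not simplifiable)
  at RRLL: (a*(0*3)) (not simplifiable)
  at RRLLR: (0*3) (SIMPLIFIABLE)
  at RRLR: (y+y) (not simplifiable)
Found simplifiable subexpr at path root: (0+(2*(((a*(0*3))*(y+y))+y)))
One SIMPLIFY step would give: (2*(((a*(0*3))*(y+y))+y))
-> NOT in normal form.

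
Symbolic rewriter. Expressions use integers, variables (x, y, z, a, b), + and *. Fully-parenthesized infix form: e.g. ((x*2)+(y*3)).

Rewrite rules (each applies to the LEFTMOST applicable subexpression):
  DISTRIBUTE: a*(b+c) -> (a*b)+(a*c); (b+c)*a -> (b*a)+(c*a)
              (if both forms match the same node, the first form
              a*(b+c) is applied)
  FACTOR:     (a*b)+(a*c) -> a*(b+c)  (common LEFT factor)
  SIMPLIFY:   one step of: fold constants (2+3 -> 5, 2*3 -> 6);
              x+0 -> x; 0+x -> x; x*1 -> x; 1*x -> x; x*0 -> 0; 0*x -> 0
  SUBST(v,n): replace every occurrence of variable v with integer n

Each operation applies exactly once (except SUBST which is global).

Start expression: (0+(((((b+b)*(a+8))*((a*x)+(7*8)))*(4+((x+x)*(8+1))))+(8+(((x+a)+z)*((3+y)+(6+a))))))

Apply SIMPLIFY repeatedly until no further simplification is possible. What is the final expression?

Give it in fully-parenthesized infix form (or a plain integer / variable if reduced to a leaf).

Answer: (((((b+b)*(a+8))*((a*x)+56))*(4+((x+x)*9)))+(8+(((x+a)+z)*((3+y)+(6+a)))))

Derivation:
Start: (0+(((((b+b)*(a+8))*((a*x)+(7*8)))*(4+((x+x)*(8+1))))+(8+(((x+a)+z)*((3+y)+(6+a))))))
Step 1: at root: (0+(((((b+b)*(a+8))*((a*x)+(7*8)))*(4+((x+x)*(8+1))))+(8+(((x+a)+z)*((3+y)+(6+a)))))) -> (((((b+b)*(a+8))*((a*x)+(7*8)))*(4+((x+x)*(8+1))))+(8+(((x+a)+z)*((3+y)+(6+a))))); overall: (0+(((((b+b)*(a+8))*((a*x)+(7*8)))*(4+((x+x)*(8+1))))+(8+(((x+a)+z)*((3+y)+(6+a)))))) -> (((((b+b)*(a+8))*((a*x)+(7*8)))*(4+((x+x)*(8+1))))+(8+(((x+a)+z)*((3+y)+(6+a)))))
Step 2: at LLRR: (7*8) -> 56; overall: (((((b+b)*(a+8))*((a*x)+(7*8)))*(4+((x+x)*(8+1))))+(8+(((x+a)+z)*((3+y)+(6+a))))) -> (((((b+b)*(a+8))*((a*x)+56))*(4+((x+x)*(8+1))))+(8+(((x+a)+z)*((3+y)+(6+a)))))
Step 3: at LRRR: (8+1) -> 9; overall: (((((b+b)*(a+8))*((a*x)+56))*(4+((x+x)*(8+1))))+(8+(((x+a)+z)*((3+y)+(6+a))))) -> (((((b+b)*(a+8))*((a*x)+56))*(4+((x+x)*9)))+(8+(((x+a)+z)*((3+y)+(6+a)))))
Fixed point: (((((b+b)*(a+8))*((a*x)+56))*(4+((x+x)*9)))+(8+(((x+a)+z)*((3+y)+(6+a)))))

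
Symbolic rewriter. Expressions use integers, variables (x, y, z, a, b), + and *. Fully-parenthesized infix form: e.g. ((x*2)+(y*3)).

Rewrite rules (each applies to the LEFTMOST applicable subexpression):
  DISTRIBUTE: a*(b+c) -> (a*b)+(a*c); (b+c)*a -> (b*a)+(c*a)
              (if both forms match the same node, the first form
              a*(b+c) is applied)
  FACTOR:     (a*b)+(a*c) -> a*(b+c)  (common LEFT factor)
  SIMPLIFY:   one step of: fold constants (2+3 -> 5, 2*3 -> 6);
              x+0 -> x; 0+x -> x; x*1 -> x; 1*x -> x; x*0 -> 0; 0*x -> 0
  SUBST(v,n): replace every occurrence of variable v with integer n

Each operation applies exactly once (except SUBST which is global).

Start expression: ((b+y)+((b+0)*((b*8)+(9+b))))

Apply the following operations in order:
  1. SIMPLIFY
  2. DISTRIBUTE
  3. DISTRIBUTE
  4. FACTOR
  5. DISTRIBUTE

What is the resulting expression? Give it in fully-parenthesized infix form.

Start: ((b+y)+((b+0)*((b*8)+(9+b))))
Apply SIMPLIFY at RL (target: (b+0)): ((b+y)+((b+0)*((b*8)+(9+b)))) -> ((b+y)+(b*((b*8)+(9+b))))
Apply DISTRIBUTE at R (target: (b*((b*8)+(9+b)))): ((b+y)+(b*((b*8)+(9+b)))) -> ((b+y)+((b*(b*8))+(b*(9+b))))
Apply DISTRIBUTE at RR (target: (b*(9+b))): ((b+y)+((b*(b*8))+(b*(9+b)))) -> ((b+y)+((b*(b*8))+((b*9)+(b*b))))
Apply FACTOR at RR (target: ((b*9)+(b*b))): ((b+y)+((b*(b*8))+((b*9)+(b*b)))) -> ((b+y)+((b*(b*8))+(b*(9+b))))
Apply DISTRIBUTE at RR (target: (b*(9+b))): ((b+y)+((b*(b*8))+(b*(9+b)))) -> ((b+y)+((b*(b*8))+((b*9)+(b*b))))

Answer: ((b+y)+((b*(b*8))+((b*9)+(b*b))))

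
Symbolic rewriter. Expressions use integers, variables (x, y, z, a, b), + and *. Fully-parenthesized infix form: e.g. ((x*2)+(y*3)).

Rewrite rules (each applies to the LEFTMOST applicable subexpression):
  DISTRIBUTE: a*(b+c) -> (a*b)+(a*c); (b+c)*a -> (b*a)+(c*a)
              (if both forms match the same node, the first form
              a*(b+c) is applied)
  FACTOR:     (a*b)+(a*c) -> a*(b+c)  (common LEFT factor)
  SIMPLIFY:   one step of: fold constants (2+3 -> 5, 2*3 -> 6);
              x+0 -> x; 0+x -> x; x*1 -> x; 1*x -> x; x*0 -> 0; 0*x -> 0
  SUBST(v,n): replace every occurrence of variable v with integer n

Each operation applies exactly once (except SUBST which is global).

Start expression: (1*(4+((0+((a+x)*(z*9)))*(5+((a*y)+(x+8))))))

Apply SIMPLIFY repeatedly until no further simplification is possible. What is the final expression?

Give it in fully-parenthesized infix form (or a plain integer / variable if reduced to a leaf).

Start: (1*(4+((0+((a+x)*(z*9)))*(5+((a*y)+(x+8))))))
Step 1: at root: (1*(4+((0+((a+x)*(z*9)))*(5+((a*y)+(x+8)))))) -> (4+((0+((a+x)*(z*9)))*(5+((a*y)+(x+8))))); overall: (1*(4+((0+((a+x)*(z*9)))*(5+((a*y)+(x+8)))))) -> (4+((0+((a+x)*(z*9)))*(5+((a*y)+(x+8)))))
Step 2: at RL: (0+((a+x)*(z*9))) -> ((a+x)*(z*9)); overall: (4+((0+((a+x)*(z*9)))*(5+((a*y)+(x+8))))) -> (4+(((a+x)*(z*9))*(5+((a*y)+(x+8)))))
Fixed point: (4+(((a+x)*(z*9))*(5+((a*y)+(x+8)))))

Answer: (4+(((a+x)*(z*9))*(5+((a*y)+(x+8)))))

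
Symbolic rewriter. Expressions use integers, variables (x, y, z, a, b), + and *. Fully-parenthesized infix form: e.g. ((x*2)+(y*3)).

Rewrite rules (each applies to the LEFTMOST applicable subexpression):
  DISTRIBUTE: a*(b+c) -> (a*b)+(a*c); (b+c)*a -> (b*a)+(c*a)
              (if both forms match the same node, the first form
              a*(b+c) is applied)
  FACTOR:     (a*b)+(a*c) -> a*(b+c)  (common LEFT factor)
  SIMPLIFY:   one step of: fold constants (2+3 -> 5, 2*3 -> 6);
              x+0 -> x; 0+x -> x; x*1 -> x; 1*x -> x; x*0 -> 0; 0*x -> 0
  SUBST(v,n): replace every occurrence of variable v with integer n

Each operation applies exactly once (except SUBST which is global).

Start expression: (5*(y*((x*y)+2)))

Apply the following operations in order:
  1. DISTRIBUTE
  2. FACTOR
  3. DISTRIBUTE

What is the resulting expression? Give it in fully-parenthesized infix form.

Start: (5*(y*((x*y)+2)))
Apply DISTRIBUTE at R (target: (y*((x*y)+2))): (5*(y*((x*y)+2))) -> (5*((y*(x*y))+(y*2)))
Apply FACTOR at R (target: ((y*(x*y))+(y*2))): (5*((y*(x*y))+(y*2))) -> (5*(y*((x*y)+2)))
Apply DISTRIBUTE at R (target: (y*((x*y)+2))): (5*(y*((x*y)+2))) -> (5*((y*(x*y))+(y*2)))

Answer: (5*((y*(x*y))+(y*2)))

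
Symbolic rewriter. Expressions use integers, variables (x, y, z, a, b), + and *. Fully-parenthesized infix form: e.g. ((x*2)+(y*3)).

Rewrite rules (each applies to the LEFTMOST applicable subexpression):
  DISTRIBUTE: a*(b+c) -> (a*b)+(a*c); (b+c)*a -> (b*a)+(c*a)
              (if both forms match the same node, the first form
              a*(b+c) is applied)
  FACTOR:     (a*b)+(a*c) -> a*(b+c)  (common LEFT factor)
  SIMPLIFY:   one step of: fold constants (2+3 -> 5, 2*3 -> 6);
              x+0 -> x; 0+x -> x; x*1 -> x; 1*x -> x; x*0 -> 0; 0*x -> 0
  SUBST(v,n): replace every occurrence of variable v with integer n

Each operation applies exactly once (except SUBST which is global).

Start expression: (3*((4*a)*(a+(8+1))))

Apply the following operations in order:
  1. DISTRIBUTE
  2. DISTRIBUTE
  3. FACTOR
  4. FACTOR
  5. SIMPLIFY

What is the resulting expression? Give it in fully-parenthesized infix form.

Start: (3*((4*a)*(a+(8+1))))
Apply DISTRIBUTE at R (target: ((4*a)*(a+(8+1)))): (3*((4*a)*(a+(8+1)))) -> (3*(((4*a)*a)+((4*a)*(8+1))))
Apply DISTRIBUTE at root (target: (3*(((4*a)*a)+((4*a)*(8+1))))): (3*(((4*a)*a)+((4*a)*(8+1)))) -> ((3*((4*a)*a))+(3*((4*a)*(8+1))))
Apply FACTOR at root (target: ((3*((4*a)*a))+(3*((4*a)*(8+1))))): ((3*((4*a)*a))+(3*((4*a)*(8+1)))) -> (3*(((4*a)*a)+((4*a)*(8+1))))
Apply FACTOR at R (target: (((4*a)*a)+((4*a)*(8+1)))): (3*(((4*a)*a)+((4*a)*(8+1)))) -> (3*((4*a)*(a+(8+1))))
Apply SIMPLIFY at RRR (target: (8+1)): (3*((4*a)*(a+(8+1)))) -> (3*((4*a)*(a+9)))

Answer: (3*((4*a)*(a+9)))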